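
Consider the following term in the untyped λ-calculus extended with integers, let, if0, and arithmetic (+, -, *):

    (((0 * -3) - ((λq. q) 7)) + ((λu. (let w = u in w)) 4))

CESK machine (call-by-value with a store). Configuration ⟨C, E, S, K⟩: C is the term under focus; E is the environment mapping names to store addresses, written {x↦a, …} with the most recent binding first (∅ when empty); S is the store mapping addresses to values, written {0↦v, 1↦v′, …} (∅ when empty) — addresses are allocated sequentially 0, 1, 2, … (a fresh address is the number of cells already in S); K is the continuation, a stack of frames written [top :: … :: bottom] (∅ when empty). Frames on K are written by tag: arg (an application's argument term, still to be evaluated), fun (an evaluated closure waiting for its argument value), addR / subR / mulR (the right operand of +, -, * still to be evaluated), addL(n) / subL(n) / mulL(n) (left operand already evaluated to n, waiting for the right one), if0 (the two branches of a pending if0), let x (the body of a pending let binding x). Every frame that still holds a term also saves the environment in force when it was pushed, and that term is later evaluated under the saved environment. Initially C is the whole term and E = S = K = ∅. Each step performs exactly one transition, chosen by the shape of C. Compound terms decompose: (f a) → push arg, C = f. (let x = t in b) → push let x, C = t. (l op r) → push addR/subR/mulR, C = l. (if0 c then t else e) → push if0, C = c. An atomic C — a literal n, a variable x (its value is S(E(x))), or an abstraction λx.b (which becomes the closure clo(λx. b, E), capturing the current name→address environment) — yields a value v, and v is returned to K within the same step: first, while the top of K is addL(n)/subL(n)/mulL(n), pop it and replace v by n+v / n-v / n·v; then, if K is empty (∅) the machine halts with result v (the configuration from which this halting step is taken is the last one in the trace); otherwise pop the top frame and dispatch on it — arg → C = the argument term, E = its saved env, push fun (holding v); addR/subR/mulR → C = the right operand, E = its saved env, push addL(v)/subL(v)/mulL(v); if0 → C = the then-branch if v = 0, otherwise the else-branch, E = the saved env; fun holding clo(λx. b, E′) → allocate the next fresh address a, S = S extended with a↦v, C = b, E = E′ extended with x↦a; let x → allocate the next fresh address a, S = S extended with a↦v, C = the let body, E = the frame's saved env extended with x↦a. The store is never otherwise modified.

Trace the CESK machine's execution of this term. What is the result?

Answer: -3

Execution trace:
[0] <C=(((0 * -3) - ((λq. q) 7)) + ((λu. (let w = u in w)) 4)), E=∅, S=∅, K=∅>
[1] <C=((0 * -3) - ((λq. q) 7)), E=∅, S=∅, K=[addR]>
[2] <C=(0 * -3), E=∅, S=∅, K=[subR :: addR]>
[3] <C=0, E=∅, S=∅, K=[mulR :: subR :: addR]>
[4] <C=-3, E=∅, S=∅, K=[mulL(0) :: subR :: addR]>
[5] <C=((λq. q) 7), E=∅, S=∅, K=[subL(0) :: addR]>
[6] <C=(λq. q), E=∅, S=∅, K=[arg :: subL(0) :: addR]>
[7] <C=7, E=∅, S=∅, K=[fun :: subL(0) :: addR]>
[8] <C=q, E={q↦0}, S={0↦7}, K=[subL(0) :: addR]>
[9] <C=((λu. (let w = u in w)) 4), E=∅, S={0↦7}, K=[addL(-7)]>
[10] <C=(λu. (let w = u in w)), E=∅, S={0↦7}, K=[arg :: addL(-7)]>
[11] <C=4, E=∅, S={0↦7}, K=[fun :: addL(-7)]>
[12] <C=(let w = u in w), E={u↦1}, S={0↦7, 1↦4}, K=[addL(-7)]>
[13] <C=u, E={u↦1}, S={0↦7, 1↦4}, K=[let w :: addL(-7)]>
[14] <C=w, E={w↦2, u↦1}, S={0↦7, 1↦4, 2↦4}, K=[addL(-7)]>
→ final value -3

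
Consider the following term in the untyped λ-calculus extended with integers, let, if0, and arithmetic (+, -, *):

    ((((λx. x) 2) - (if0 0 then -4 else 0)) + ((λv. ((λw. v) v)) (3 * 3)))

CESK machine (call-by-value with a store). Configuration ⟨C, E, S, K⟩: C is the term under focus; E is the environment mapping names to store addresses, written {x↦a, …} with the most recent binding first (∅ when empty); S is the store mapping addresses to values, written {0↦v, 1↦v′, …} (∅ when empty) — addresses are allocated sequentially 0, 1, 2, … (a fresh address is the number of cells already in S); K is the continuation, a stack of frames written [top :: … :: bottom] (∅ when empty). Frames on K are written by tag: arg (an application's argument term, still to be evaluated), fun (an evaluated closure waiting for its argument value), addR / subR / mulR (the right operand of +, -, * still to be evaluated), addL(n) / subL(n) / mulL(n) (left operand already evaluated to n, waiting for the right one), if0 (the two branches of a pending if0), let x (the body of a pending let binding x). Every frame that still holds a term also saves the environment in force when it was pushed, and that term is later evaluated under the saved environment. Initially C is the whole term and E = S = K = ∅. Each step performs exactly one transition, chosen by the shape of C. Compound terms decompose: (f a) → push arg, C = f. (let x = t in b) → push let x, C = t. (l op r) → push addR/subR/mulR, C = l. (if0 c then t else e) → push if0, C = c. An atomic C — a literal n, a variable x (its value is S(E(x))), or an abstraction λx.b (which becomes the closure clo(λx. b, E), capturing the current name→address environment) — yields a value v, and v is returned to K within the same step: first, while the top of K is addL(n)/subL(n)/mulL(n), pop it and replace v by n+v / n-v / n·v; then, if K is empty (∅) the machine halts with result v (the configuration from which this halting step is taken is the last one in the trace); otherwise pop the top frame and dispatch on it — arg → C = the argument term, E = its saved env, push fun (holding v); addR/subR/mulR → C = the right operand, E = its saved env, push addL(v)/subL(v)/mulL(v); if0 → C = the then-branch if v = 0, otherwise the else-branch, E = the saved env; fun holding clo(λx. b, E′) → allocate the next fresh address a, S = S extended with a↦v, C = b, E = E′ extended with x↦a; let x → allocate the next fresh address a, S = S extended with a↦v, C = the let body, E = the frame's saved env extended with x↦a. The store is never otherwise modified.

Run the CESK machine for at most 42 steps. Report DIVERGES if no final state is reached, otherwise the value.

[0] [C=((((λx. x) 2) - (if0 0 then -4 else 0)) + ((λv. ((λw. v) v)) (3 * 3))) | E=∅ | S=∅ | K=∅]
[1] [C=(((λx. x) 2) - (if0 0 then -4 else 0)) | E=∅ | S=∅ | K=[addR]]
[2] [C=((λx. x) 2) | E=∅ | S=∅ | K=[subR :: addR]]
[3] [C=(λx. x) | E=∅ | S=∅ | K=[arg :: subR :: addR]]
[4] [C=2 | E=∅ | S=∅ | K=[fun :: subR :: addR]]
[5] [C=x | E={x↦0} | S={0↦2} | K=[subR :: addR]]
[6] [C=(if0 0 then -4 else 0) | E=∅ | S={0↦2} | K=[subL(2) :: addR]]
[7] [C=0 | E=∅ | S={0↦2} | K=[if0 :: subL(2) :: addR]]
[8] [C=-4 | E=∅ | S={0↦2} | K=[subL(2) :: addR]]
[9] [C=((λv. ((λw. v) v)) (3 * 3)) | E=∅ | S={0↦2} | K=[addL(6)]]
[10] [C=(λv. ((λw. v) v)) | E=∅ | S={0↦2} | K=[arg :: addL(6)]]
[11] [C=(3 * 3) | E=∅ | S={0↦2} | K=[fun :: addL(6)]]
[12] [C=3 | E=∅ | S={0↦2} | K=[mulR :: fun :: addL(6)]]
[13] [C=3 | E=∅ | S={0↦2} | K=[mulL(3) :: fun :: addL(6)]]
[14] [C=((λw. v) v) | E={v↦1} | S={0↦2, 1↦9} | K=[addL(6)]]
[15] [C=(λw. v) | E={v↦1} | S={0↦2, 1↦9} | K=[arg :: addL(6)]]
[16] [C=v | E={v↦1} | S={0↦2, 1↦9} | K=[fun :: addL(6)]]
[17] [C=v | E={w↦2, v↦1} | S={0↦2, 1↦9, 2↦9} | K=[addL(6)]]
→ final value 15

Answer: 15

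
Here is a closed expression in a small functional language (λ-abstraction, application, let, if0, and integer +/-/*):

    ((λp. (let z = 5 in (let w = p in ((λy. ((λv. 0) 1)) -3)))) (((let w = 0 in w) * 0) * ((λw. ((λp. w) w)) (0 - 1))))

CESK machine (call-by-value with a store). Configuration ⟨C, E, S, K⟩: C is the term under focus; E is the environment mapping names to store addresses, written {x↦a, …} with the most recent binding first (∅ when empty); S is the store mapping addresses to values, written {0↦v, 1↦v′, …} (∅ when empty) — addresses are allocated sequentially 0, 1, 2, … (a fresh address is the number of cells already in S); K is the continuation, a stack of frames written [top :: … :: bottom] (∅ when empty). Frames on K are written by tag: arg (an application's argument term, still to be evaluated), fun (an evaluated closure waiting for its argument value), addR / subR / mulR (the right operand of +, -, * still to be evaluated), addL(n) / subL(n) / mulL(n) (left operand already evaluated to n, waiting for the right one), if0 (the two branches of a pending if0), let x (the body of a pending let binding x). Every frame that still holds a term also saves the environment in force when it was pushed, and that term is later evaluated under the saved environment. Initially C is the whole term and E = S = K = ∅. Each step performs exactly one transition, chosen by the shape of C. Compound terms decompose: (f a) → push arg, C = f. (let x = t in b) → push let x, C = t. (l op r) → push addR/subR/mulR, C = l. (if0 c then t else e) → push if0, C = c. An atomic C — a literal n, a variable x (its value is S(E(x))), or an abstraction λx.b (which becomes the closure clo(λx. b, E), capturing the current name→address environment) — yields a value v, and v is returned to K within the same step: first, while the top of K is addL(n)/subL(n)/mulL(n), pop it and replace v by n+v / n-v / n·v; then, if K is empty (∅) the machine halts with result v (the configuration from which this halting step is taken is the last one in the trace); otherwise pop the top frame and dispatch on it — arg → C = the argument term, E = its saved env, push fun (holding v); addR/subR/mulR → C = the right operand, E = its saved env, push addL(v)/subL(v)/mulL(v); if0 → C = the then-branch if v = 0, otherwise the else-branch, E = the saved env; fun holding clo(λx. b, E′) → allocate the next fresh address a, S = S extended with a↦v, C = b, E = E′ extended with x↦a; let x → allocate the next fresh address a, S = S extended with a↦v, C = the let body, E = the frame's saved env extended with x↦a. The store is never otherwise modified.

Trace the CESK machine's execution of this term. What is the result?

[0] [C=((λp. (let z = 5 in (let w = p in ((λy. ((λv. 0) 1)) -3)))) (((let w = 0 in w) * 0) * ((λw. ((λp. w) w)) (0 - 1)))) | E=∅ | S=∅ | K=∅]
[1] [C=(λp. (let z = 5 in (let w = p in ((λy. ((λv. 0) 1)) -3)))) | E=∅ | S=∅ | K=[arg]]
[2] [C=(((let w = 0 in w) * 0) * ((λw. ((λp. w) w)) (0 - 1))) | E=∅ | S=∅ | K=[fun]]
[3] [C=((let w = 0 in w) * 0) | E=∅ | S=∅ | K=[mulR :: fun]]
[4] [C=(let w = 0 in w) | E=∅ | S=∅ | K=[mulR :: mulR :: fun]]
[5] [C=0 | E=∅ | S=∅ | K=[let w :: mulR :: mulR :: fun]]
[6] [C=w | E={w↦0} | S={0↦0} | K=[mulR :: mulR :: fun]]
[7] [C=0 | E=∅ | S={0↦0} | K=[mulL(0) :: mulR :: fun]]
[8] [C=((λw. ((λp. w) w)) (0 - 1)) | E=∅ | S={0↦0} | K=[mulL(0) :: fun]]
[9] [C=(λw. ((λp. w) w)) | E=∅ | S={0↦0} | K=[arg :: mulL(0) :: fun]]
[10] [C=(0 - 1) | E=∅ | S={0↦0} | K=[fun :: mulL(0) :: fun]]
[11] [C=0 | E=∅ | S={0↦0} | K=[subR :: fun :: mulL(0) :: fun]]
[12] [C=1 | E=∅ | S={0↦0} | K=[subL(0) :: fun :: mulL(0) :: fun]]
[13] [C=((λp. w) w) | E={w↦1} | S={0↦0, 1↦-1} | K=[mulL(0) :: fun]]
[14] [C=(λp. w) | E={w↦1} | S={0↦0, 1↦-1} | K=[arg :: mulL(0) :: fun]]
[15] [C=w | E={w↦1} | S={0↦0, 1↦-1} | K=[fun :: mulL(0) :: fun]]
[16] [C=w | E={p↦2, w↦1} | S={0↦0, 1↦-1, 2↦-1} | K=[mulL(0) :: fun]]
[17] [C=(let z = 5 in (let w = p in ((λy. ((λv. 0) 1)) -3))) | E={p↦3} | S={0↦0, 1↦-1, 2↦-1, 3↦0} | K=∅]
[18] [C=5 | E={p↦3} | S={0↦0, 1↦-1, 2↦-1, 3↦0} | K=[let z]]
[19] [C=(let w = p in ((λy. ((λv. 0) 1)) -3)) | E={z↦4, p↦3} | S={0↦0, 1↦-1, 2↦-1, 3↦0, 4↦5} | K=∅]
[20] [C=p | E={z↦4, p↦3} | S={0↦0, 1↦-1, 2↦-1, 3↦0, 4↦5} | K=[let w]]
[21] [C=((λy. ((λv. 0) 1)) -3) | E={w↦5, z↦4, p↦3} | S={0↦0, 1↦-1, 2↦-1, 3↦0, 4↦5, 5↦0} | K=∅]
[22] [C=(λy. ((λv. 0) 1)) | E={w↦5, z↦4, p↦3} | S={0↦0, 1↦-1, 2↦-1, 3↦0, 4↦5, 5↦0} | K=[arg]]
[23] [C=-3 | E={w↦5, z↦4, p↦3} | S={0↦0, 1↦-1, 2↦-1, 3↦0, 4↦5, 5↦0} | K=[fun]]
[24] [C=((λv. 0) 1) | E={y↦6, w↦5, z↦4, p↦3} | S={0↦0, 1↦-1, 2↦-1, 3↦0, 4↦5, 5↦0, 6↦-3} | K=∅]
[25] [C=(λv. 0) | E={y↦6, w↦5, z↦4, p↦3} | S={0↦0, 1↦-1, 2↦-1, 3↦0, 4↦5, 5↦0, 6↦-3} | K=[arg]]
[26] [C=1 | E={y↦6, w↦5, z↦4, p↦3} | S={0↦0, 1↦-1, 2↦-1, 3↦0, 4↦5, 5↦0, 6↦-3} | K=[fun]]
[27] [C=0 | E={v↦7, y↦6, w↦5, z↦4, p↦3} | S={0↦0, 1↦-1, 2↦-1, 3↦0, 4↦5, 5↦0, 6↦-3, 7↦1} | K=∅]
→ final value 0

Answer: 0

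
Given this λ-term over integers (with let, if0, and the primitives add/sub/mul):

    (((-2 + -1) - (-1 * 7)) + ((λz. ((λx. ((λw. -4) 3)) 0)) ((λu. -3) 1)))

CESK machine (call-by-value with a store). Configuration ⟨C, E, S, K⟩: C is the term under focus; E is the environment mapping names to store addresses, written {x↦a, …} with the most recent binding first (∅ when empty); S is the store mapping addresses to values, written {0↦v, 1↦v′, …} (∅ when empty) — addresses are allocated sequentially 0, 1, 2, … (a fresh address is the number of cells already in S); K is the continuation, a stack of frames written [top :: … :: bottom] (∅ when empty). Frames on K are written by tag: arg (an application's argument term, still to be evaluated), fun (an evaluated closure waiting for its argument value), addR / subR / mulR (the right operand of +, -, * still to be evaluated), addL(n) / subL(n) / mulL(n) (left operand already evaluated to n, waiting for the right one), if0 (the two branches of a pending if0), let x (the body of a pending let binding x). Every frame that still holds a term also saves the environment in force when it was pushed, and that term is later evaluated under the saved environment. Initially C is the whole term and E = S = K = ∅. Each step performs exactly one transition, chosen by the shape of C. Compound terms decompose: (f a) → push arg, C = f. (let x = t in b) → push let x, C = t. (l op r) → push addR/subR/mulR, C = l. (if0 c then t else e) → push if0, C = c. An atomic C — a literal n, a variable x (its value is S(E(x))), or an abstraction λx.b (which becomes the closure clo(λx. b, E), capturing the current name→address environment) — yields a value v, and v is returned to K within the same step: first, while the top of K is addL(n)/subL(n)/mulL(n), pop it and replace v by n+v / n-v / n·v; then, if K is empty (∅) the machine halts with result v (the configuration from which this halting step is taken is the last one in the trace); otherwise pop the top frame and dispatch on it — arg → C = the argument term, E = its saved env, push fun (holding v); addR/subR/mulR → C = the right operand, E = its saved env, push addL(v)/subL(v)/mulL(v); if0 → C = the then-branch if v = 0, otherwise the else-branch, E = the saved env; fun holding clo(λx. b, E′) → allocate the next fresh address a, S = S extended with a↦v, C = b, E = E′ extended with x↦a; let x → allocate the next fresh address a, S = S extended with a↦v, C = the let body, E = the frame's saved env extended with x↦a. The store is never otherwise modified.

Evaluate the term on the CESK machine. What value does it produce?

[0] <C=(((-2 + -1) - (-1 * 7)) + ((λz. ((λx. ((λw. -4) 3)) 0)) ((λu. -3) 1))), E=∅, S=∅, K=∅>
[1] <C=((-2 + -1) - (-1 * 7)), E=∅, S=∅, K=[addR]>
[2] <C=(-2 + -1), E=∅, S=∅, K=[subR :: addR]>
[3] <C=-2, E=∅, S=∅, K=[addR :: subR :: addR]>
[4] <C=-1, E=∅, S=∅, K=[addL(-2) :: subR :: addR]>
[5] <C=(-1 * 7), E=∅, S=∅, K=[subL(-3) :: addR]>
[6] <C=-1, E=∅, S=∅, K=[mulR :: subL(-3) :: addR]>
[7] <C=7, E=∅, S=∅, K=[mulL(-1) :: subL(-3) :: addR]>
[8] <C=((λz. ((λx. ((λw. -4) 3)) 0)) ((λu. -3) 1)), E=∅, S=∅, K=[addL(4)]>
[9] <C=(λz. ((λx. ((λw. -4) 3)) 0)), E=∅, S=∅, K=[arg :: addL(4)]>
[10] <C=((λu. -3) 1), E=∅, S=∅, K=[fun :: addL(4)]>
[11] <C=(λu. -3), E=∅, S=∅, K=[arg :: fun :: addL(4)]>
[12] <C=1, E=∅, S=∅, K=[fun :: fun :: addL(4)]>
[13] <C=-3, E={u↦0}, S={0↦1}, K=[fun :: addL(4)]>
[14] <C=((λx. ((λw. -4) 3)) 0), E={z↦1}, S={0↦1, 1↦-3}, K=[addL(4)]>
[15] <C=(λx. ((λw. -4) 3)), E={z↦1}, S={0↦1, 1↦-3}, K=[arg :: addL(4)]>
[16] <C=0, E={z↦1}, S={0↦1, 1↦-3}, K=[fun :: addL(4)]>
[17] <C=((λw. -4) 3), E={x↦2, z↦1}, S={0↦1, 1↦-3, 2↦0}, K=[addL(4)]>
[18] <C=(λw. -4), E={x↦2, z↦1}, S={0↦1, 1↦-3, 2↦0}, K=[arg :: addL(4)]>
[19] <C=3, E={x↦2, z↦1}, S={0↦1, 1↦-3, 2↦0}, K=[fun :: addL(4)]>
[20] <C=-4, E={w↦3, x↦2, z↦1}, S={0↦1, 1↦-3, 2↦0, 3↦3}, K=[addL(4)]>
→ final value 0

Answer: 0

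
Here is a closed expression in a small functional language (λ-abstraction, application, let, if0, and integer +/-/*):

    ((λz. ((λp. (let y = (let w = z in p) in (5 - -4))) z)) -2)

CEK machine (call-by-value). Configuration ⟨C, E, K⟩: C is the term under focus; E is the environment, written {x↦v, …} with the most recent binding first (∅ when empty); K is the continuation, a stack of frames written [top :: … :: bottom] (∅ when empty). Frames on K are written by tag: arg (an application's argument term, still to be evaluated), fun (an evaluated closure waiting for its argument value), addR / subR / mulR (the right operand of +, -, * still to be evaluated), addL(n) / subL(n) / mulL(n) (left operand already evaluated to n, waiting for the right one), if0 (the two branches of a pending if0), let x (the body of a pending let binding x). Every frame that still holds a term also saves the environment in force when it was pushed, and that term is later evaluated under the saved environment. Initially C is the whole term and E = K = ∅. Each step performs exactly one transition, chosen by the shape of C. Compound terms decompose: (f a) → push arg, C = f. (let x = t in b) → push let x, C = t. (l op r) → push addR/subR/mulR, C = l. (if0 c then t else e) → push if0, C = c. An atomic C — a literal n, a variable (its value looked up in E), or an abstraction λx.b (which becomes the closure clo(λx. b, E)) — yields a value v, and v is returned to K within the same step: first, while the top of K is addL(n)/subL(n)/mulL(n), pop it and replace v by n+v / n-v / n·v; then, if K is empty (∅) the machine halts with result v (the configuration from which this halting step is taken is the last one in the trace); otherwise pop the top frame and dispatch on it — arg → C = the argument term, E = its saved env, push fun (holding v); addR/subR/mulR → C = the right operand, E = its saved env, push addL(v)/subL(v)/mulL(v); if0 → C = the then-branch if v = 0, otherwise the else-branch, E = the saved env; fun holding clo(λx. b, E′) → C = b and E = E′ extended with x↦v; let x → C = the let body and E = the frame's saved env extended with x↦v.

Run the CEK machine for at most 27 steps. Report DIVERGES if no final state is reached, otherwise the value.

[0] <C=((λz. ((λp. (let y = (let w = z in p) in (5 - -4))) z)) -2), E=∅, K=∅>
[1] <C=(λz. ((λp. (let y = (let w = z in p) in (5 - -4))) z)), E=∅, K=[arg]>
[2] <C=-2, E=∅, K=[fun]>
[3] <C=((λp. (let y = (let w = z in p) in (5 - -4))) z), E={z↦-2}, K=∅>
[4] <C=(λp. (let y = (let w = z in p) in (5 - -4))), E={z↦-2}, K=[arg]>
[5] <C=z, E={z↦-2}, K=[fun]>
[6] <C=(let y = (let w = z in p) in (5 - -4)), E={p↦-2, z↦-2}, K=∅>
[7] <C=(let w = z in p), E={p↦-2, z↦-2}, K=[let y]>
[8] <C=z, E={p↦-2, z↦-2}, K=[let w :: let y]>
[9] <C=p, E={w↦-2, p↦-2, z↦-2}, K=[let y]>
[10] <C=(5 - -4), E={y↦-2, p↦-2, z↦-2}, K=∅>
[11] <C=5, E={y↦-2, p↦-2, z↦-2}, K=[subR]>
[12] <C=-4, E={y↦-2, p↦-2, z↦-2}, K=[subL(5)]>
→ final value 9

Answer: 9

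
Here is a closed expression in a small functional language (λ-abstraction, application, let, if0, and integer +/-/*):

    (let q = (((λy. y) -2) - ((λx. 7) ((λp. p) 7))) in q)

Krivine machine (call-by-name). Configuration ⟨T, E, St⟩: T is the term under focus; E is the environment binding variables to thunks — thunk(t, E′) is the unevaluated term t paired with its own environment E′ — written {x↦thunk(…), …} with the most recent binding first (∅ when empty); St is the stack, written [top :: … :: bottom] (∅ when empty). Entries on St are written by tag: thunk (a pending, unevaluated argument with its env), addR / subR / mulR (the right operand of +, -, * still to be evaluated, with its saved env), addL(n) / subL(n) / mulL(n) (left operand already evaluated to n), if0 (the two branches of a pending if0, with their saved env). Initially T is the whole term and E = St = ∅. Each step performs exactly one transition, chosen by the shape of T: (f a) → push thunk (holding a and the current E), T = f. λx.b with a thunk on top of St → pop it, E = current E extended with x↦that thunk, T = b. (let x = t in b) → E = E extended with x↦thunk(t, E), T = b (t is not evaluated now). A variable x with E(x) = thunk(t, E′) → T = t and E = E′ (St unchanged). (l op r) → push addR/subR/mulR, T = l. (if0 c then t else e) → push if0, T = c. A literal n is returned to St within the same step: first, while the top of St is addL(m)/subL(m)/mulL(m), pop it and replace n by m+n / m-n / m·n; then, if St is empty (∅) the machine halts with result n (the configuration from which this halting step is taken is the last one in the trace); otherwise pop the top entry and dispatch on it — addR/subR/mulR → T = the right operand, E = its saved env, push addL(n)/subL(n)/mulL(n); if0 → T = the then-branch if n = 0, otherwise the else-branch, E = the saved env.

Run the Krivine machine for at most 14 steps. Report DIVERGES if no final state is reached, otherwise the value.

Answer: -9

Execution trace:
t=0: [T=(let q = (((λy. y) -2) - ((λx. 7) ((λp. p) 7))) in q) | E=∅ | St=∅]
t=1: [T=q | E={q↦thunk((((λy. y) -2) - ((λx. 7) ((λp. p) 7))), ∅)} | St=∅]
t=2: [T=(((λy. y) -2) - ((λx. 7) ((λp. p) 7))) | E=∅ | St=∅]
t=3: [T=((λy. y) -2) | E=∅ | St=[subR]]
t=4: [T=(λy. y) | E=∅ | St=[thunk :: subR]]
t=5: [T=y | E={y↦thunk(-2, ∅)} | St=[subR]]
t=6: [T=-2 | E=∅ | St=[subR]]
t=7: [T=((λx. 7) ((λp. p) 7)) | E=∅ | St=[subL(-2)]]
t=8: [T=(λx. 7) | E=∅ | St=[thunk :: subL(-2)]]
t=9: [T=7 | E={x↦thunk(((λp. p) 7), ∅)} | St=[subL(-2)]]
→ final value -9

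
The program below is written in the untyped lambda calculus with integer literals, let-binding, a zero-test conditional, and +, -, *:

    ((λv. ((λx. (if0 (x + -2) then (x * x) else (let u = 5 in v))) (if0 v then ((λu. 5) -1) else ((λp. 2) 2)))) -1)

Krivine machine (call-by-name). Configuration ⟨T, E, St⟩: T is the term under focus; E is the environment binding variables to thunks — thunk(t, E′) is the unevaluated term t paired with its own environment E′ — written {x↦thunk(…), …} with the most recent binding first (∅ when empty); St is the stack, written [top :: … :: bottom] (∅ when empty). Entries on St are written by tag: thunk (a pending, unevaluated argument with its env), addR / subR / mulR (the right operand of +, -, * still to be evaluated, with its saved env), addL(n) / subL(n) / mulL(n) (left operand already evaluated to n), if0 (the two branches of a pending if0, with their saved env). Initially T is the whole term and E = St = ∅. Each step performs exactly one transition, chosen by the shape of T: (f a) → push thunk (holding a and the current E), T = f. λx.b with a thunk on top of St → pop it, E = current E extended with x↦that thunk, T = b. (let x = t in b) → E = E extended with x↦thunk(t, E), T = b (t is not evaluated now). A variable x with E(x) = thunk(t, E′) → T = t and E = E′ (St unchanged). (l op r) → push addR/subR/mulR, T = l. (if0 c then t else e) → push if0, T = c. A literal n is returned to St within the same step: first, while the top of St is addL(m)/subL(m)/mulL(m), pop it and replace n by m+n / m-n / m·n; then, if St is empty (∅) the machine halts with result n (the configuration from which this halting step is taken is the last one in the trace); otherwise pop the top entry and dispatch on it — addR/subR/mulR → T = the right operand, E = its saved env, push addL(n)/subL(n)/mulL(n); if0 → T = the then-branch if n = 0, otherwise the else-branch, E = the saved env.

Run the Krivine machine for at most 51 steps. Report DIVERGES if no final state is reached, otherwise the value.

0. [T=((λv. ((λx. (if0 (x + -2) then (x * x) else (let u = 5 in v))) (if0 v then ((λu. 5) -1) else ((λp. 2) 2)))) -1) | E=∅ | St=∅]
1. [T=(λv. ((λx. (if0 (x + -2) then (x * x) else (let u = 5 in v))) (if0 v then ((λu. 5) -1) else ((λp. 2) 2)))) | E=∅ | St=[thunk]]
2. [T=((λx. (if0 (x + -2) then (x * x) else (let u = 5 in v))) (if0 v then ((λu. 5) -1) else ((λp. 2) 2))) | E={v↦thunk(-1, ∅)} | St=∅]
3. [T=(λx. (if0 (x + -2) then (x * x) else (let u = 5 in v))) | E={v↦thunk(-1, ∅)} | St=[thunk]]
4. [T=(if0 (x + -2) then (x * x) else (let u = 5 in v)) | E={x↦thunk((if0 v then ((λu. 5) -1) else ((λp. 2) 2)), {v↦thunk(-1, ∅)}), v↦thunk(-1, ∅)} | St=∅]
5. [T=(x + -2) | E={x↦thunk((if0 v then ((λu. 5) -1) else ((λp. 2) 2)), {v↦thunk(-1, ∅)}), v↦thunk(-1, ∅)} | St=[if0]]
6. [T=x | E={x↦thunk((if0 v then ((λu. 5) -1) else ((λp. 2) 2)), {v↦thunk(-1, ∅)}), v↦thunk(-1, ∅)} | St=[addR :: if0]]
7. [T=(if0 v then ((λu. 5) -1) else ((λp. 2) 2)) | E={v↦thunk(-1, ∅)} | St=[addR :: if0]]
8. [T=v | E={v↦thunk(-1, ∅)} | St=[if0 :: addR :: if0]]
9. [T=-1 | E=∅ | St=[if0 :: addR :: if0]]
10. [T=((λp. 2) 2) | E={v↦thunk(-1, ∅)} | St=[addR :: if0]]
11. [T=(λp. 2) | E={v↦thunk(-1, ∅)} | St=[thunk :: addR :: if0]]
12. [T=2 | E={p↦thunk(2, {v↦thunk(-1, ∅)}), v↦thunk(-1, ∅)} | St=[addR :: if0]]
13. [T=-2 | E={x↦thunk((if0 v then ((λu. 5) -1) else ((λp. 2) 2)), {v↦thunk(-1, ∅)}), v↦thunk(-1, ∅)} | St=[addL(2) :: if0]]
14. [T=(x * x) | E={x↦thunk((if0 v then ((λu. 5) -1) else ((λp. 2) 2)), {v↦thunk(-1, ∅)}), v↦thunk(-1, ∅)} | St=∅]
15. [T=x | E={x↦thunk((if0 v then ((λu. 5) -1) else ((λp. 2) 2)), {v↦thunk(-1, ∅)}), v↦thunk(-1, ∅)} | St=[mulR]]
16. [T=(if0 v then ((λu. 5) -1) else ((λp. 2) 2)) | E={v↦thunk(-1, ∅)} | St=[mulR]]
17. [T=v | E={v↦thunk(-1, ∅)} | St=[if0 :: mulR]]
18. [T=-1 | E=∅ | St=[if0 :: mulR]]
19. [T=((λp. 2) 2) | E={v↦thunk(-1, ∅)} | St=[mulR]]
20. [T=(λp. 2) | E={v↦thunk(-1, ∅)} | St=[thunk :: mulR]]
21. [T=2 | E={p↦thunk(2, {v↦thunk(-1, ∅)}), v↦thunk(-1, ∅)} | St=[mulR]]
22. [T=x | E={x↦thunk((if0 v then ((λu. 5) -1) else ((λp. 2) 2)), {v↦thunk(-1, ∅)}), v↦thunk(-1, ∅)} | St=[mulL(2)]]
23. [T=(if0 v then ((λu. 5) -1) else ((λp. 2) 2)) | E={v↦thunk(-1, ∅)} | St=[mulL(2)]]
24. [T=v | E={v↦thunk(-1, ∅)} | St=[if0 :: mulL(2)]]
25. [T=-1 | E=∅ | St=[if0 :: mulL(2)]]
26. [T=((λp. 2) 2) | E={v↦thunk(-1, ∅)} | St=[mulL(2)]]
27. [T=(λp. 2) | E={v↦thunk(-1, ∅)} | St=[thunk :: mulL(2)]]
28. [T=2 | E={p↦thunk(2, {v↦thunk(-1, ∅)}), v↦thunk(-1, ∅)} | St=[mulL(2)]]
→ final value 4

Answer: 4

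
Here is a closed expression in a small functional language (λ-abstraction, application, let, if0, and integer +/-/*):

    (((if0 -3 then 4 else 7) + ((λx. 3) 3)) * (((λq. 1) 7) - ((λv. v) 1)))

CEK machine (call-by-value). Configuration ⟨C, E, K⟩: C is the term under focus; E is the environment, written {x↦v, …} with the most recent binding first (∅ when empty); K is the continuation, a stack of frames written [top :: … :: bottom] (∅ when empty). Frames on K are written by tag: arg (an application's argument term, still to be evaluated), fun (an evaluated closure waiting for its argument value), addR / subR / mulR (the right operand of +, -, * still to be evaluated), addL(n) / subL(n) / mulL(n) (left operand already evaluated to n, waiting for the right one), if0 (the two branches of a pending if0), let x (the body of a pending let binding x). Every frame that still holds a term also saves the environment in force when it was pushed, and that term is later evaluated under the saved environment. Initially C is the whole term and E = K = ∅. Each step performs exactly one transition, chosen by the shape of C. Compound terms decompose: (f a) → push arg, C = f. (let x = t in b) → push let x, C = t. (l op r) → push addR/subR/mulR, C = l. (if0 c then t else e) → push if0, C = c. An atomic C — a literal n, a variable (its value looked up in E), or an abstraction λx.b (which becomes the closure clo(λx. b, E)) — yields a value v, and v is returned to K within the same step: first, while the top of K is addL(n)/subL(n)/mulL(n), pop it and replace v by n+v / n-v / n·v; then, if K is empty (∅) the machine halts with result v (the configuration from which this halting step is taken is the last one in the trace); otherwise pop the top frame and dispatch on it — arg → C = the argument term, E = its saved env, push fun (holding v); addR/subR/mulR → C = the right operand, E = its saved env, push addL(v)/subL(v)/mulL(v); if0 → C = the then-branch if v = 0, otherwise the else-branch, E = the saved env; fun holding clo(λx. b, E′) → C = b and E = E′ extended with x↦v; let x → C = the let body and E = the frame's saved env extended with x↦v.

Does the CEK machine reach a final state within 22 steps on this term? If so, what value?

0. [C=(((if0 -3 then 4 else 7) + ((λx. 3) 3)) * (((λq. 1) 7) - ((λv. v) 1))) | E=∅ | K=∅]
1. [C=((if0 -3 then 4 else 7) + ((λx. 3) 3)) | E=∅ | K=[mulR]]
2. [C=(if0 -3 then 4 else 7) | E=∅ | K=[addR :: mulR]]
3. [C=-3 | E=∅ | K=[if0 :: addR :: mulR]]
4. [C=7 | E=∅ | K=[addR :: mulR]]
5. [C=((λx. 3) 3) | E=∅ | K=[addL(7) :: mulR]]
6. [C=(λx. 3) | E=∅ | K=[arg :: addL(7) :: mulR]]
7. [C=3 | E=∅ | K=[fun :: addL(7) :: mulR]]
8. [C=3 | E={x↦3} | K=[addL(7) :: mulR]]
9. [C=(((λq. 1) 7) - ((λv. v) 1)) | E=∅ | K=[mulL(10)]]
10. [C=((λq. 1) 7) | E=∅ | K=[subR :: mulL(10)]]
11. [C=(λq. 1) | E=∅ | K=[arg :: subR :: mulL(10)]]
12. [C=7 | E=∅ | K=[fun :: subR :: mulL(10)]]
13. [C=1 | E={q↦7} | K=[subR :: mulL(10)]]
14. [C=((λv. v) 1) | E=∅ | K=[subL(1) :: mulL(10)]]
15. [C=(λv. v) | E=∅ | K=[arg :: subL(1) :: mulL(10)]]
16. [C=1 | E=∅ | K=[fun :: subL(1) :: mulL(10)]]
17. [C=v | E={v↦1} | K=[subL(1) :: mulL(10)]]
→ final value 0

Answer: 0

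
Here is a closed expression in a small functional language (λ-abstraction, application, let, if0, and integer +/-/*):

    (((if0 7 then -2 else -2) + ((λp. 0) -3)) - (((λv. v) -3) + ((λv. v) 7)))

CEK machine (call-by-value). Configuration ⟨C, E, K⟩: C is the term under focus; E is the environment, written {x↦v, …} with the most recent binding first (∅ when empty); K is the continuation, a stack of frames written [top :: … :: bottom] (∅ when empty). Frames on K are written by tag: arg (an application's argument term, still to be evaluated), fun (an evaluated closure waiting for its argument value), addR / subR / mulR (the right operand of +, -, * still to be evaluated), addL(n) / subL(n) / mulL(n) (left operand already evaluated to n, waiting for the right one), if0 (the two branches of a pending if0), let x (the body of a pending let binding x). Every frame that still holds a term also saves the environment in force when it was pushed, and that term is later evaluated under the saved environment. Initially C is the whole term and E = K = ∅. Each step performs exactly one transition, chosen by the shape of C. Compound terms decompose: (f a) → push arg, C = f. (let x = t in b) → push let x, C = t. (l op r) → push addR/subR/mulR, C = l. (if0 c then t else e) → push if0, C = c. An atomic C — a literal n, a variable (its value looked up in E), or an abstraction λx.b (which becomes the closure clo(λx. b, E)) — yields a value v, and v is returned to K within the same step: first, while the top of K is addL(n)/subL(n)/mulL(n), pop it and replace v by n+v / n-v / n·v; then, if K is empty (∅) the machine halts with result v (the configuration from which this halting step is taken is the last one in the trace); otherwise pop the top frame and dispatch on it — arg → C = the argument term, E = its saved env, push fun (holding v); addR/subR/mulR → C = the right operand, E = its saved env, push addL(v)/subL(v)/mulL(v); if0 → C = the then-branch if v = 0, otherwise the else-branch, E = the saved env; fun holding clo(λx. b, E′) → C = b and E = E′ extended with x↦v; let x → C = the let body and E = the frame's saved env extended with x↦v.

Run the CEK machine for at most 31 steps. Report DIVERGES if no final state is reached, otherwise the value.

Answer: -6

Machine steps:
t=0: ⟨C=(((if0 7 then -2 else -2) + ((λp. 0) -3)) - (((λv. v) -3) + ((λv. v) 7))); E=∅; K=∅⟩
t=1: ⟨C=((if0 7 then -2 else -2) + ((λp. 0) -3)); E=∅; K=[subR]⟩
t=2: ⟨C=(if0 7 then -2 else -2); E=∅; K=[addR :: subR]⟩
t=3: ⟨C=7; E=∅; K=[if0 :: addR :: subR]⟩
t=4: ⟨C=-2; E=∅; K=[addR :: subR]⟩
t=5: ⟨C=((λp. 0) -3); E=∅; K=[addL(-2) :: subR]⟩
t=6: ⟨C=(λp. 0); E=∅; K=[arg :: addL(-2) :: subR]⟩
t=7: ⟨C=-3; E=∅; K=[fun :: addL(-2) :: subR]⟩
t=8: ⟨C=0; E={p↦-3}; K=[addL(-2) :: subR]⟩
t=9: ⟨C=(((λv. v) -3) + ((λv. v) 7)); E=∅; K=[subL(-2)]⟩
t=10: ⟨C=((λv. v) -3); E=∅; K=[addR :: subL(-2)]⟩
t=11: ⟨C=(λv. v); E=∅; K=[arg :: addR :: subL(-2)]⟩
t=12: ⟨C=-3; E=∅; K=[fun :: addR :: subL(-2)]⟩
t=13: ⟨C=v; E={v↦-3}; K=[addR :: subL(-2)]⟩
t=14: ⟨C=((λv. v) 7); E=∅; K=[addL(-3) :: subL(-2)]⟩
t=15: ⟨C=(λv. v); E=∅; K=[arg :: addL(-3) :: subL(-2)]⟩
t=16: ⟨C=7; E=∅; K=[fun :: addL(-3) :: subL(-2)]⟩
t=17: ⟨C=v; E={v↦7}; K=[addL(-3) :: subL(-2)]⟩
→ final value -6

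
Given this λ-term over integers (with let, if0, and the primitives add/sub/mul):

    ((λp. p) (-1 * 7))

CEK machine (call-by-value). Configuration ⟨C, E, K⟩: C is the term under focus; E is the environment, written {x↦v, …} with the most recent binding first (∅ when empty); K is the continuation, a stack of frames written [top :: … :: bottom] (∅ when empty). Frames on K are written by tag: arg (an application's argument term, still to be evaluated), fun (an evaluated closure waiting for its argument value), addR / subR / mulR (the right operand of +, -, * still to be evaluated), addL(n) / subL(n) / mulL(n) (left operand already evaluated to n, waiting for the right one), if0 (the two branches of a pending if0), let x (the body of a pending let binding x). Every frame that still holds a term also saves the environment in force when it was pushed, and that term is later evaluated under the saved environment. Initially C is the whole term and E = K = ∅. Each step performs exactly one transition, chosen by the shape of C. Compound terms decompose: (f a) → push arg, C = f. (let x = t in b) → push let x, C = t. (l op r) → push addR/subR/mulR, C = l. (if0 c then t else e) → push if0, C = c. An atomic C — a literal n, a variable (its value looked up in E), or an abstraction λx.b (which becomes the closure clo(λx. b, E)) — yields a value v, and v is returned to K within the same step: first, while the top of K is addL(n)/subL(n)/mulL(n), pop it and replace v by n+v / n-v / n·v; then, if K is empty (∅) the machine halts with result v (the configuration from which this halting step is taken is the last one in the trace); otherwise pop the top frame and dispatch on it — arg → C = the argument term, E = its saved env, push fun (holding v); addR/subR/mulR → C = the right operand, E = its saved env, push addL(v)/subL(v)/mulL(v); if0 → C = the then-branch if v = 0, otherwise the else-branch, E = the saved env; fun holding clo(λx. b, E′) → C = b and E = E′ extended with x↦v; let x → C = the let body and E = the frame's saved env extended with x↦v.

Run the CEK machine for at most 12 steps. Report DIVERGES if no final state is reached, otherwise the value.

Answer: -7

Execution trace:
step 0: <C=((λp. p) (-1 * 7)), E=∅, K=∅>
step 1: <C=(λp. p), E=∅, K=[arg]>
step 2: <C=(-1 * 7), E=∅, K=[fun]>
step 3: <C=-1, E=∅, K=[mulR :: fun]>
step 4: <C=7, E=∅, K=[mulL(-1) :: fun]>
step 5: <C=p, E={p↦-7}, K=∅>
→ final value -7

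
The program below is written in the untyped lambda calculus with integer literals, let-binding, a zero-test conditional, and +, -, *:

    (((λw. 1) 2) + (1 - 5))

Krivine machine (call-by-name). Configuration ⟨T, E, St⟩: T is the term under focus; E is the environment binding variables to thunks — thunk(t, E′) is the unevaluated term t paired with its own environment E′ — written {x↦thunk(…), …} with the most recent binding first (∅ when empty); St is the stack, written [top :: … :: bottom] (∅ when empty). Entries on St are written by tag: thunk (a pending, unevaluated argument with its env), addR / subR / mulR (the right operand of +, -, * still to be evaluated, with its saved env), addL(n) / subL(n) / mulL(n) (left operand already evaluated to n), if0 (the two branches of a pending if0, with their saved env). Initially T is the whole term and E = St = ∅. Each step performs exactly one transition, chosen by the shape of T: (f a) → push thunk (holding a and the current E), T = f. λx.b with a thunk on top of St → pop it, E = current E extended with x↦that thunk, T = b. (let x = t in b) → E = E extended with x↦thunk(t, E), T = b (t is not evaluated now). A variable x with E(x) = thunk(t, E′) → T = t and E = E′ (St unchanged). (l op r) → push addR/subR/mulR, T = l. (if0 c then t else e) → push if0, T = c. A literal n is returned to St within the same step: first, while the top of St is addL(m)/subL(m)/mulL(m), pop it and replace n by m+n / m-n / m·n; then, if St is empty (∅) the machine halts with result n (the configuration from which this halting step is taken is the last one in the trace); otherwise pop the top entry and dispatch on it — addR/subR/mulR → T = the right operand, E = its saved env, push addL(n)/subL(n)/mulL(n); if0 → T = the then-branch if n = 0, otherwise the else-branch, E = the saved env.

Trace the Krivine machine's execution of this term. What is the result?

Answer: -3

Machine steps:
t=0: [T=(((λw. 1) 2) + (1 - 5)) | E=∅ | St=∅]
t=1: [T=((λw. 1) 2) | E=∅ | St=[addR]]
t=2: [T=(λw. 1) | E=∅ | St=[thunk :: addR]]
t=3: [T=1 | E={w↦thunk(2, ∅)} | St=[addR]]
t=4: [T=(1 - 5) | E=∅ | St=[addL(1)]]
t=5: [T=1 | E=∅ | St=[subR :: addL(1)]]
t=6: [T=5 | E=∅ | St=[subL(1) :: addL(1)]]
→ final value -3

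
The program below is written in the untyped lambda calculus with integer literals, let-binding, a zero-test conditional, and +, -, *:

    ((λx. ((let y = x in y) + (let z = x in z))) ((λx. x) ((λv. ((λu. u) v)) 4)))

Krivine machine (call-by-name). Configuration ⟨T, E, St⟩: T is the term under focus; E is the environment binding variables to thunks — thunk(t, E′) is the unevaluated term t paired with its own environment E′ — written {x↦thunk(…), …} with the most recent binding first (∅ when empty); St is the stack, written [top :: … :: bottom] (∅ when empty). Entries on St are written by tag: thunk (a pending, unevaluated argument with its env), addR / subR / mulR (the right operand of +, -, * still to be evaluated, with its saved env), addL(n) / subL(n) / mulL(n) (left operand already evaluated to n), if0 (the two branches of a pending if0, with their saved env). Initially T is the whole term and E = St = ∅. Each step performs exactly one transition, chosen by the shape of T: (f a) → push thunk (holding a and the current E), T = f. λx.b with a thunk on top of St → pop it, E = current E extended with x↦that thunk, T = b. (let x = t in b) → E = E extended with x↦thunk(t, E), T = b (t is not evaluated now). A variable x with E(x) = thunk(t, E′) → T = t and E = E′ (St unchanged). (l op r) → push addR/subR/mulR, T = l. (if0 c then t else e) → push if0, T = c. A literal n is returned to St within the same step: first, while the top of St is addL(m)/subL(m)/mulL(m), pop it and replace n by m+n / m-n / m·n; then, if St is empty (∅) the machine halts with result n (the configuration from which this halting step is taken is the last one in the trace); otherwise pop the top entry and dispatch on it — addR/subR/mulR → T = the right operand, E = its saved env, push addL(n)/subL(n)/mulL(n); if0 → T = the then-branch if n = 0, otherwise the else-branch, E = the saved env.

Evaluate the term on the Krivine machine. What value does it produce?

t=0: ⟨T=((λx. ((let y = x in y) + (let z = x in z))) ((λx. x) ((λv. ((λu. u) v)) 4))); E=∅; St=∅⟩
t=1: ⟨T=(λx. ((let y = x in y) + (let z = x in z))); E=∅; St=[thunk]⟩
t=2: ⟨T=((let y = x in y) + (let z = x in z)); E={x↦thunk(((λx. x) ((λv. ((λu. u) v)) 4)), ∅)}; St=∅⟩
t=3: ⟨T=(let y = x in y); E={x↦thunk(((λx. x) ((λv. ((λu. u) v)) 4)), ∅)}; St=[addR]⟩
t=4: ⟨T=y; E={y↦thunk(x, {x↦thunk(((λx. x) ((λv. ((λu. u) v)) 4)), ∅)}), x↦thunk(((λx. x) ((λv. ((λu. u) v)) 4)), ∅)}; St=[addR]⟩
t=5: ⟨T=x; E={x↦thunk(((λx. x) ((λv. ((λu. u) v)) 4)), ∅)}; St=[addR]⟩
t=6: ⟨T=((λx. x) ((λv. ((λu. u) v)) 4)); E=∅; St=[addR]⟩
t=7: ⟨T=(λx. x); E=∅; St=[thunk :: addR]⟩
t=8: ⟨T=x; E={x↦thunk(((λv. ((λu. u) v)) 4), ∅)}; St=[addR]⟩
t=9: ⟨T=((λv. ((λu. u) v)) 4); E=∅; St=[addR]⟩
t=10: ⟨T=(λv. ((λu. u) v)); E=∅; St=[thunk :: addR]⟩
t=11: ⟨T=((λu. u) v); E={v↦thunk(4, ∅)}; St=[addR]⟩
t=12: ⟨T=(λu. u); E={v↦thunk(4, ∅)}; St=[thunk :: addR]⟩
t=13: ⟨T=u; E={u↦thunk(v, {v↦thunk(4, ∅)}), v↦thunk(4, ∅)}; St=[addR]⟩
t=14: ⟨T=v; E={v↦thunk(4, ∅)}; St=[addR]⟩
t=15: ⟨T=4; E=∅; St=[addR]⟩
t=16: ⟨T=(let z = x in z); E={x↦thunk(((λx. x) ((λv. ((λu. u) v)) 4)), ∅)}; St=[addL(4)]⟩
t=17: ⟨T=z; E={z↦thunk(x, {x↦thunk(((λx. x) ((λv. ((λu. u) v)) 4)), ∅)}), x↦thunk(((λx. x) ((λv. ((λu. u) v)) 4)), ∅)}; St=[addL(4)]⟩
t=18: ⟨T=x; E={x↦thunk(((λx. x) ((λv. ((λu. u) v)) 4)), ∅)}; St=[addL(4)]⟩
t=19: ⟨T=((λx. x) ((λv. ((λu. u) v)) 4)); E=∅; St=[addL(4)]⟩
t=20: ⟨T=(λx. x); E=∅; St=[thunk :: addL(4)]⟩
t=21: ⟨T=x; E={x↦thunk(((λv. ((λu. u) v)) 4), ∅)}; St=[addL(4)]⟩
t=22: ⟨T=((λv. ((λu. u) v)) 4); E=∅; St=[addL(4)]⟩
t=23: ⟨T=(λv. ((λu. u) v)); E=∅; St=[thunk :: addL(4)]⟩
t=24: ⟨T=((λu. u) v); E={v↦thunk(4, ∅)}; St=[addL(4)]⟩
t=25: ⟨T=(λu. u); E={v↦thunk(4, ∅)}; St=[thunk :: addL(4)]⟩
t=26: ⟨T=u; E={u↦thunk(v, {v↦thunk(4, ∅)}), v↦thunk(4, ∅)}; St=[addL(4)]⟩
t=27: ⟨T=v; E={v↦thunk(4, ∅)}; St=[addL(4)]⟩
t=28: ⟨T=4; E=∅; St=[addL(4)]⟩
→ final value 8

Answer: 8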